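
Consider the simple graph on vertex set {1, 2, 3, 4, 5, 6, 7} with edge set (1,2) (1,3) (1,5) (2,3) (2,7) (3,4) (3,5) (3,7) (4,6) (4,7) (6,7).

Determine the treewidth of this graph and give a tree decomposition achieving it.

Treewidth 2.
One such decomposition:
Bags: B1 = {1, 2, 3}  B2 = {2, 3, 7}  B3 = {3, 4, 7}  B4 = {4, 6, 7}  B5 = {1, 3, 5}
Tree: B1–B2, B2–B3, B3–B4, B1–B5

The largest bag has 3 vertices, giving width 2; this decomposition certifies tw(G) ≤ 2. On the other hand G contains the 3-clique {1, 2, 3}. A clique must lie in a single bag of any decomposition, so no decomposition can have width below 2. Hence tw(G) = 2 exactly.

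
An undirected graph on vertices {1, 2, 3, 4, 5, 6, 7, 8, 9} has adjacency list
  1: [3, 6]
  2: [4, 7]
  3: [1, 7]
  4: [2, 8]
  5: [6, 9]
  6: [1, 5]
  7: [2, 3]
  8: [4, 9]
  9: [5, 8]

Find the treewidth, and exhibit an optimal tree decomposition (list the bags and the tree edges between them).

Treewidth 2.
Bags: B1 = {1, 3, 6}  B2 = {3, 5, 6}  B3 = {3, 5, 9}  B4 = {3, 8, 9}  B5 = {3, 4, 8}  B6 = {2, 3, 4}  B7 = {2, 3, 7}
Tree: B1–B2, B2–B3, B3–B4, B4–B5, B5–B6, B6–B7

Every bag has size at most 3, so the width is 3 − 1 = 2 and tw(G) ≤ 2. Since 3–1–6–5–9–8–4–2–7–3 is a cycle in G, G is not acyclic. Forests are exactly the graphs of treewidth ≤ 1, so tw(G) ≥ 2. The upper and lower bounds meet at 2, so that is the treewidth.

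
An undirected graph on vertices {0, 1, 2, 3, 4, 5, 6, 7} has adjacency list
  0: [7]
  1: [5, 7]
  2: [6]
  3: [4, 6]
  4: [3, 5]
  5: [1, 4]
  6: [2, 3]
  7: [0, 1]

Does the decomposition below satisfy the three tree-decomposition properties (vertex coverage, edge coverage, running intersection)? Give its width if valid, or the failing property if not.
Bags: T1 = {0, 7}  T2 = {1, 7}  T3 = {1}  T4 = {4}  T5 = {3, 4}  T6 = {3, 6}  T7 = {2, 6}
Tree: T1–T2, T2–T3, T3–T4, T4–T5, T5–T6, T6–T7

A tree decomposition must satisfy three properties: every vertex lies in some bag; for every edge, both endpoints lie together in some bag; and for every vertex, the bags containing it form a connected subtree. Here vertex 5 appears in no bag, so the decomposition is invalid.

No — vertex 5 appears in no bag.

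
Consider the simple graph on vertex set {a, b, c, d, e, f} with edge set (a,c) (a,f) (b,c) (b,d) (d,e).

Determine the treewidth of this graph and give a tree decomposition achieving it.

Each bag holds 2 vertices, so the decomposition has width 1, which upper-bounds the treewidth. Since G has at least one edge (e.g. b–c), it is not an edgeless graph, so tw(G) ≥ 1. Hence tw(G) = 1 exactly.

Treewidth 1.
One optimal decomposition is:
Bags: B1 = {b, c}  B2 = {a, c}  B3 = {b, d}  B4 = {a, f}  B5 = {d, e}
Tree: B1–B2, B1–B3, B2–B4, B3–B5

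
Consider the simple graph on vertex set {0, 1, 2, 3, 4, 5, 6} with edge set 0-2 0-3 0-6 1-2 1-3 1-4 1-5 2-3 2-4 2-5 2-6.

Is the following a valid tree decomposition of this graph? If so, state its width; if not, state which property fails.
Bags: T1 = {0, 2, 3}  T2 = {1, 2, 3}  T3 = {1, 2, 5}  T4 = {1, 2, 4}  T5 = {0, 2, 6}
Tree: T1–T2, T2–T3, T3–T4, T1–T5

Vertex coverage: the bags together contain {0, 1, 2, 3, 4, 5, 6}, the full vertex set. Edge coverage: each edge of G has both endpoints in at least one bag. Running intersection: for every vertex, the bags containing it form a connected subtree. All three properties hold, so this is a valid tree decomposition of width max|bag| − 1 = 2, and hence tw(G) ≤ 2.

Yes; width 2.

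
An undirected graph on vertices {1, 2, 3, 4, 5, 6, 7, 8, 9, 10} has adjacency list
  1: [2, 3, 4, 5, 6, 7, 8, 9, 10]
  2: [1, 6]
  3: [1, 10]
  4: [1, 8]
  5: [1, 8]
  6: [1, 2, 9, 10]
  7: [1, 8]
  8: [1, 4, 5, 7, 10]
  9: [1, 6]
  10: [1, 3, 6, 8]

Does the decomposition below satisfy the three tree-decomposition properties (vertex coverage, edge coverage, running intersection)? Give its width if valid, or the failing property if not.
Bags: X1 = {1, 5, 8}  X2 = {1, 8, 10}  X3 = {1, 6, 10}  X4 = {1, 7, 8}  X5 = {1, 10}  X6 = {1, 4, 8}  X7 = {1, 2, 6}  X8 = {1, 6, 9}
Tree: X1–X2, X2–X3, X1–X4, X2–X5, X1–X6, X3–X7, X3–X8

A tree decomposition must satisfy three properties: every vertex lies in some bag; for every edge, both endpoints lie together in some bag; and for every vertex, the bags containing it form a connected subtree. Here vertex 3 appears in no bag, so the decomposition is invalid.

No — vertex 3 appears in no bag.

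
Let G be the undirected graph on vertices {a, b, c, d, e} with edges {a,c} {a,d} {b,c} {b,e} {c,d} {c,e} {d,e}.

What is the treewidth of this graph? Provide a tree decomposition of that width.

Each bag holds 3 vertices, so the decomposition has width 2, which upper-bounds the treewidth. For the lower bound, the 3 vertices {c, d, e} are pairwise adjacent, and any tree decomposition puts a clique entirely inside one bag — forcing width ≥ 2. Therefore the treewidth is 2.

Treewidth 2.
One such decomposition:
Bags: B1 = {c, d, e}  B2 = {b, c, e}  B3 = {a, c, d}
Tree: B1–B2, B1–B3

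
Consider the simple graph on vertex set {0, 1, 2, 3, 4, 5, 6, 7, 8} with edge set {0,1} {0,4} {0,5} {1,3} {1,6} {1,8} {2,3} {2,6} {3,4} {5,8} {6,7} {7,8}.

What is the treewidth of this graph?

A width-3 tree decomposition is:
Bags: B1 = {0, 5, 7, 8}  B2 = {0, 1, 7, 8}  B3 = {0, 1, 6, 7}  B4 = {0, 1, 4, 6}  B5 = {1, 3, 4, 6}  B6 = {2, 3, 4, 6}
Tree: B1–B2, B2–B3, B3–B4, B4–B5, B5–B6
Every bag has size at most 4, so the width is 4 − 1 = 3 and tw(G) ≤ 3. For the lower bound: the 4 vertex sets {5,7,8}, {0}, {1}, {2,3,4,6} are disjoint, each induces a connected subgraph, and every pair is joined by at least one edge of G. Contracting each set to a single vertex therefore yields K_{4} as a minor, and since treewidth is minor-monotone, tw(G) ≥ tw(K_{4}) = 3. Hence tw(G) = 3 exactly.

3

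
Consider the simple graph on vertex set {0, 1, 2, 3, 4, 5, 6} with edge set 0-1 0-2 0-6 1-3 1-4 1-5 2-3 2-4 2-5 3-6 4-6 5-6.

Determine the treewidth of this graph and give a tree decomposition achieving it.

Treewidth 3.
One optimal decomposition is:
Bags: B1 = {1, 2, 4, 6}  B2 = {0, 1, 2, 6}  B3 = {1, 2, 5, 6}  B4 = {1, 2, 3, 6}
Tree: B1–B2, B2–B3, B3–B4

Each bag holds 4 vertices, so the decomposition has width 3, which upper-bounds the treewidth. For the lower bound: the 4 vertex sets {2,4}, {0,6}, {1}, {5} are disjoint, each induces a connected subgraph, and every pair is joined by at least one edge of G. Contracting each set to a single vertex therefore yields K_{4} as a minor, and since treewidth is minor-monotone, tw(G) ≥ tw(K_{4}) = 3. Therefore the treewidth is 3.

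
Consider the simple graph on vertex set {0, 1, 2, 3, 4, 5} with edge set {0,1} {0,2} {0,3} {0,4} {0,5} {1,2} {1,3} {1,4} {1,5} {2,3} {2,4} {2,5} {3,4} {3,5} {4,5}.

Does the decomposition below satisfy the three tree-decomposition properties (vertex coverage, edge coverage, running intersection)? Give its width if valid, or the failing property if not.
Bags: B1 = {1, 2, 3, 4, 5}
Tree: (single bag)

No — vertex 0 appears in no bag.

A tree decomposition must satisfy three properties: every vertex lies in some bag; for every edge, both endpoints lie together in some bag; and for every vertex, the bags containing it form a connected subtree. Here vertex 0 appears in no bag, so the decomposition is invalid.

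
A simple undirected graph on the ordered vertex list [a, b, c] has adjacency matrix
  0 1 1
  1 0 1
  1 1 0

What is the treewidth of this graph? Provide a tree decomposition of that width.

A single bag containing all 3 vertices is trivially a valid decomposition of width 2. For the lower bound, the 3 vertices {a, b, c} are pairwise adjacent, and any tree decomposition puts a clique entirely inside one bag — forcing width ≥ 2. Therefore the treewidth is 2.

Treewidth 2.
Bags: B1 = {a, b, c}
Tree: (single bag)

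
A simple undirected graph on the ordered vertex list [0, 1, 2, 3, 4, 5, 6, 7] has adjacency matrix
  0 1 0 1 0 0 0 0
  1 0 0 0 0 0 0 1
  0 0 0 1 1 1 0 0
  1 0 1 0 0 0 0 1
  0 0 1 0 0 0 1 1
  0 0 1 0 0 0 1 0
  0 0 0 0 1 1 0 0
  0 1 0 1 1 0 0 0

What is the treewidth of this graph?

2

A width-2 tree decomposition is:
Bags: B1 = {0, 1, 3}  B2 = {1, 3, 7}  B3 = {2, 3, 7}  B4 = {2, 4, 7}  B5 = {2, 4, 5}  B6 = {4, 5, 6}
Tree: B1–B2, B2–B3, B3–B4, B4–B5, B5–B6
The largest bag has 3 vertices, giving width 2; this decomposition certifies tw(G) ≤ 2. The edges 0–1–7–3–0 form a cycle, so G is not a tree and its treewidth is at least 2. Hence tw(G) = 2 exactly.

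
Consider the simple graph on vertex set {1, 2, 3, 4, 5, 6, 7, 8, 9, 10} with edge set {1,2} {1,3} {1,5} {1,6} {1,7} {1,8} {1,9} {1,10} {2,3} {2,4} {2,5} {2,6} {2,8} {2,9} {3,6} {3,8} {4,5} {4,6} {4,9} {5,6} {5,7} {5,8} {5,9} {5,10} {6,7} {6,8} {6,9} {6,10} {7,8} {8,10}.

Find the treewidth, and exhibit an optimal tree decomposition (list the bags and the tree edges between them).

Each bag holds 5 vertices, so the decomposition has width 4, which upper-bounds the treewidth. On the other hand G contains the 5-clique {1, 2, 3, 6, 8}. A clique must lie in a single bag of any decomposition, so no decomposition can have width below 4. The upper and lower bounds meet at 4, so that is the treewidth.

Treewidth 4.
Bags: B1 = {1, 2, 3, 6, 8}  B2 = {1, 2, 5, 6, 8}  B3 = {1, 5, 6, 8, 10}  B4 = {1, 2, 5, 6, 9}  B5 = {2, 4, 5, 6, 9}  B6 = {1, 5, 6, 7, 8}
Tree: B1–B2, B2–B3, B2–B4, B4–B5, B3–B6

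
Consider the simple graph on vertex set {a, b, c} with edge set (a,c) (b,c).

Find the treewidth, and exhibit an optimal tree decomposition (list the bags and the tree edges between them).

Every bag has size at most 2, so the width is 2 − 1 = 1 and tw(G) ≤ 1. G has an edge, so its treewidth is at least 1. Therefore the treewidth is 1.

Treewidth 1.
Bags: B1 = {a, c}  B2 = {b, c}
Tree: B1–B2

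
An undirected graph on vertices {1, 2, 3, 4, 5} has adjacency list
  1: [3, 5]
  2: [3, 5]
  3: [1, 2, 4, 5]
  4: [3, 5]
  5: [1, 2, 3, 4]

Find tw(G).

A width-2 tree decomposition is:
Bags: B1 = {1, 3, 5}  B2 = {2, 3, 5}  B3 = {3, 4, 5}
Tree: B1–B2, B2–B3
The largest bag has 3 vertices, giving width 2; this decomposition certifies tw(G) ≤ 2. On the other hand G contains the 3-clique {1, 3, 5}. A clique must lie in a single bag of any decomposition, so no decomposition can have width below 2. Hence tw(G) = 2 exactly.

2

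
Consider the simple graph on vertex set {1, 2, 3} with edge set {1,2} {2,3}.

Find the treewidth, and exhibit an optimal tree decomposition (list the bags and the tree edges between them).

Each bag holds 2 vertices, so the decomposition has width 1, which upper-bounds the treewidth. Since G has at least one edge (e.g. 2–3), it is not an edgeless graph, so tw(G) ≥ 1. Hence tw(G) = 1 exactly.

Treewidth 1.
One optimal decomposition is:
Bags: B1 = {2, 3}  B2 = {1, 2}
Tree: B1–B2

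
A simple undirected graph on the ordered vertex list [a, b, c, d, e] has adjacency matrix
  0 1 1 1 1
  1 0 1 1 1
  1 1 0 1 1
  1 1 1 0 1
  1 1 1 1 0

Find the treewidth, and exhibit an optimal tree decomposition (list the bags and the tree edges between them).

Treewidth 4.
One such decomposition:
Bags: B1 = {a, b, c, d, e}
Tree: (single bag)

A single bag containing all 5 vertices is trivially a valid decomposition of width 4. Conversely, {a, b, c, d, e} is a clique of size 5, and the vertices of any clique must share a bag in every tree decomposition; so some bag has ≥ 5 vertices and tw(G) ≥ 4. Combining the bounds, tw(G) = 4.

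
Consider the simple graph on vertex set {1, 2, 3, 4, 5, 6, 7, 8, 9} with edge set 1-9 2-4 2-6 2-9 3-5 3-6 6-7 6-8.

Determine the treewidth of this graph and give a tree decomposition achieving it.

Treewidth 1.
One optimal decomposition is:
Bags: B1 = {3, 6}  B2 = {2, 6}  B3 = {2, 9}  B4 = {2, 4}  B5 = {3, 5}  B6 = {1, 9}  B7 = {6, 8}  B8 = {6, 7}
Tree: B1–B2, B2–B3, B3–B4, B1–B5, B3–B6, B1–B7, B7–B8

The largest bag has 2 vertices, giving width 1; this decomposition certifies tw(G) ≤ 1. Any graph with an edge has treewidth ≥ 1, and G has the edge 6–3. Combining the bounds, tw(G) = 1.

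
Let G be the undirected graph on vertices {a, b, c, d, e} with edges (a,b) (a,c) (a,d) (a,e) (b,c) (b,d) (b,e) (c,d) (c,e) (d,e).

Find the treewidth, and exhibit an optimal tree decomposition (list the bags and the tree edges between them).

Treewidth 4.
Bags: B1 = {a, b, c, d, e}
Tree: (single bag)

A single bag containing all 5 vertices is trivially a valid decomposition of width 4. On the other hand G contains the 5-clique {a, b, c, d, e}. A clique must lie in a single bag of any decomposition, so no decomposition can have width below 4. The upper and lower bounds meet at 4, so that is the treewidth.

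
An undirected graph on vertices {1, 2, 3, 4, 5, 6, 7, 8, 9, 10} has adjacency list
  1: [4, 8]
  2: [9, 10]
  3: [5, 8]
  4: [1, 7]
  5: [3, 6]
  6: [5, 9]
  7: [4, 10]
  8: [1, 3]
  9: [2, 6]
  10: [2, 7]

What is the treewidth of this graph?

2

A width-2 tree decomposition is:
Bags: B1 = {1, 3, 8}  B2 = {1, 3, 5}  B3 = {1, 5, 6}  B4 = {1, 6, 9}  B5 = {1, 2, 9}  B6 = {1, 2, 10}  B7 = {1, 7, 10}  B8 = {1, 4, 7}
Tree: B1–B2, B2–B3, B3–B4, B4–B5, B5–B6, B6–B7, B7–B8
Each bag holds 3 vertices, so the decomposition has width 2, which upper-bounds the treewidth. Since 1–8–3–5–6–9–2–10–7–4–1 is a cycle in G, G is not acyclic. Forests are exactly the graphs of treewidth ≤ 1, so tw(G) ≥ 2. The upper and lower bounds meet at 2, so that is the treewidth.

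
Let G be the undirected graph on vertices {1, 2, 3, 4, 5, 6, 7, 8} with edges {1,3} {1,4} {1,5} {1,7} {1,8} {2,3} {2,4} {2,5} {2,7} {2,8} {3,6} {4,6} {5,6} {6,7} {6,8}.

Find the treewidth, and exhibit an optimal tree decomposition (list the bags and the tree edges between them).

Treewidth 3.
One such decomposition:
Bags: B1 = {1, 2, 6, 7}  B2 = {1, 2, 5, 6}  B3 = {1, 2, 6, 8}  B4 = {1, 2, 4, 6}  B5 = {1, 2, 3, 6}
Tree: B1–B2, B2–B3, B3–B4, B4–B5

The largest bag has 4 vertices, giving width 3; this decomposition certifies tw(G) ≤ 3. For the lower bound: the 4 vertex sets {6,7}, {2,5}, {1}, {8} are disjoint, each induces a connected subgraph, and every pair is joined by at least one edge of G. Contracting each set to a single vertex therefore yields K_{4} as a minor, and since treewidth is minor-monotone, tw(G) ≥ tw(K_{4}) = 3. The upper and lower bounds meet at 3, so that is the treewidth.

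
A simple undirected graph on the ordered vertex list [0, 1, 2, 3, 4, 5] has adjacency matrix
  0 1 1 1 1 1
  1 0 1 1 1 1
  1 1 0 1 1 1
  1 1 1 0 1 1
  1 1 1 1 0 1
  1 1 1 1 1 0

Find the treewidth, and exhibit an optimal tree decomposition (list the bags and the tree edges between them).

With just one bag of size 6, the width is 6 − 1 = 5, so tw(G) ≤ 5. Conversely, {0, 1, 2, 3, 4, 5} is a clique of size 6, and the vertices of any clique must share a bag in every tree decomposition; so some bag has ≥ 6 vertices and tw(G) ≥ 5. The upper and lower bounds meet at 5, so that is the treewidth.

Treewidth 5.
One optimal decomposition is:
Bags: B1 = {0, 1, 2, 3, 4, 5}
Tree: (single bag)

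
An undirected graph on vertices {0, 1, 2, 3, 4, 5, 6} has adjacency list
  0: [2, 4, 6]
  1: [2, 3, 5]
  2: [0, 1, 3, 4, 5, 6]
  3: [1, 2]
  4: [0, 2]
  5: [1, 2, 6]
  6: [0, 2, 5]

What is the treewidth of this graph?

2

A width-2 tree decomposition is:
Bags: B1 = {0, 2, 6}  B2 = {2, 5, 6}  B3 = {1, 2, 5}  B4 = {0, 2, 4}  B5 = {1, 2, 3}
Tree: B1–B2, B2–B3, B1–B4, B3–B5
The largest bag has 3 vertices, giving width 2; this decomposition certifies tw(G) ≤ 2. Conversely, {0, 2, 4} is a clique of size 3, and the vertices of any clique must share a bag in every tree decomposition; so some bag has ≥ 3 vertices and tw(G) ≥ 2. The upper and lower bounds meet at 2, so that is the treewidth.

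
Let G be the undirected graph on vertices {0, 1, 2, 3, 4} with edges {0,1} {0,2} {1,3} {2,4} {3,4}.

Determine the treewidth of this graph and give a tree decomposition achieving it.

Treewidth 2.
One such decomposition:
Bags: B1 = {0, 2, 4}  B2 = {0, 3, 4}  B3 = {0, 1, 3}
Tree: B1–B2, B2–B3

The largest bag has 3 vertices, giving width 2; this decomposition certifies tw(G) ≤ 2. Since 0–2–4–3–1–0 is a cycle in G, G is not acyclic. Forests are exactly the graphs of treewidth ≤ 1, so tw(G) ≥ 2. Hence tw(G) = 2 exactly.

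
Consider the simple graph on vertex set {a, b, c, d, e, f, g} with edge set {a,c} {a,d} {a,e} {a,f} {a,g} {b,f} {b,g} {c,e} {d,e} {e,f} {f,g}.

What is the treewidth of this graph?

A width-2 tree decomposition is:
Bags: B1 = {a, f, g}  B2 = {b, f, g}  B3 = {a, e, f}  B4 = {a, c, e}  B5 = {a, d, e}
Tree: B1–B2, B1–B3, B3–B4, B3–B5
Every bag has size at most 3, so the width is 3 − 1 = 2 and tw(G) ≤ 2. Conversely, {a, f, g} is a clique of size 3, and the vertices of any clique must share a bag in every tree decomposition; so some bag has ≥ 3 vertices and tw(G) ≥ 2. Hence tw(G) = 2 exactly.

2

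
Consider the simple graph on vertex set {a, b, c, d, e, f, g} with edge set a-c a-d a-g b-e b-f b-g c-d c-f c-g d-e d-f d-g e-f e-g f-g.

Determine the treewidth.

3

A width-3 tree decomposition is:
Bags: B1 = {d, e, f, g}  B2 = {b, e, f, g}  B3 = {c, d, f, g}  B4 = {a, c, d, g}
Tree: B1–B2, B1–B3, B3–B4
Each bag holds 4 vertices, so the decomposition has width 3, which upper-bounds the treewidth. On the other hand G contains the 4-clique {d, e, f, g}. A clique must lie in a single bag of any decomposition, so no decomposition can have width below 3. Hence tw(G) = 3 exactly.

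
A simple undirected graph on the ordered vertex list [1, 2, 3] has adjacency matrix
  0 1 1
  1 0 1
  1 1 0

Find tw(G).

2

A width-2 tree decomposition is:
Bags: B1 = {1, 2, 3}
Tree: (single bag)
With just one bag of size 3, the width is 3 − 1 = 2, so tw(G) ≤ 2. Conversely, {1, 2, 3} is a clique of size 3, and the vertices of any clique must share a bag in every tree decomposition; so some bag has ≥ 3 vertices and tw(G) ≥ 2. The upper and lower bounds meet at 2, so that is the treewidth.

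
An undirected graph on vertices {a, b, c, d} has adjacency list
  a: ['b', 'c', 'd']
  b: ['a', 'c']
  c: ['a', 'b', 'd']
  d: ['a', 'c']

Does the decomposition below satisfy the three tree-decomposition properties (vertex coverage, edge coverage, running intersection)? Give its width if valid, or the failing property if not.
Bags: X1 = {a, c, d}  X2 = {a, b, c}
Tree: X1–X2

Checking the three conditions: (i) the bags cover all of {a, b, c, d}; (ii) for each edge, some bag contains both endpoints; (iii) the bags containing any fixed vertex form a subtree. All hold, so the decomposition is valid with width 3 − 1 = 2.

Yes; width 2.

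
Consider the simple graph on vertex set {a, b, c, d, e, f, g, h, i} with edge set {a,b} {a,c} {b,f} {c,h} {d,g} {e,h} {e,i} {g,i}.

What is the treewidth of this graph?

1

A width-1 tree decomposition is:
Bags: B1 = {b, f}  B2 = {a, b}  B3 = {a, c}  B4 = {c, h}  B5 = {e, h}  B6 = {e, i}  B7 = {g, i}  B8 = {d, g}
Tree: B1–B2, B2–B3, B3–B4, B4–B5, B5–B6, B6–B7, B7–B8
The largest bag has 2 vertices, giving width 1; this decomposition certifies tw(G) ≤ 1. G has an edge, so its treewidth is at least 1. Therefore the treewidth is 1.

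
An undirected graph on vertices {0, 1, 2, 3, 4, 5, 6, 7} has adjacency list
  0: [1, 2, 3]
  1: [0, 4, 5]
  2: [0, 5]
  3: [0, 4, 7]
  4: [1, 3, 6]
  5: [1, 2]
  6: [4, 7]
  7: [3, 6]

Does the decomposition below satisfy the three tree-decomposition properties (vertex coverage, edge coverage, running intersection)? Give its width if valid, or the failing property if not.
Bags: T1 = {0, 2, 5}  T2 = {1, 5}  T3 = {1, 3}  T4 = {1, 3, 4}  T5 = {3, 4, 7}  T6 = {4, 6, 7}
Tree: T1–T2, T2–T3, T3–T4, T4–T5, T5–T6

A tree decomposition must satisfy three properties: every vertex lies in some bag; for every edge, both endpoints lie together in some bag; and for every vertex, the bags containing it form a connected subtree. Here edge (0,1) lies in no bag, so the decomposition is invalid.

No — edge (0,1) lies in no bag.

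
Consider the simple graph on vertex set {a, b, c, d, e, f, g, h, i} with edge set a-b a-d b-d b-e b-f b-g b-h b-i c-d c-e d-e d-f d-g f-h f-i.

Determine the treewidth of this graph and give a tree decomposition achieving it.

Every bag has size at most 3, so the width is 3 − 1 = 2 and tw(G) ≤ 2. On the other hand G contains the 3-clique {c, d, e}. A clique must lie in a single bag of any decomposition, so no decomposition can have width below 2. Therefore the treewidth is 2.

Treewidth 2.
One such decomposition:
Bags: B1 = {b, d, f}  B2 = {b, f, h}  B3 = {b, d, g}  B4 = {a, b, d}  B5 = {b, d, e}  B6 = {b, f, i}  B7 = {c, d, e}
Tree: B1–B2, B1–B3, B3–B4, B3–B5, B1–B6, B5–B7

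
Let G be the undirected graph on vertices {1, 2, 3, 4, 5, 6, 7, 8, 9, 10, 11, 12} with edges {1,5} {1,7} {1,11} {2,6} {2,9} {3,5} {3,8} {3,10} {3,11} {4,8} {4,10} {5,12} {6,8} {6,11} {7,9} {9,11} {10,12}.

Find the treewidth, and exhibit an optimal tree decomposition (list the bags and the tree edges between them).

Treewidth 3.
Bags: B1 = {4, 8, 10, 12}  B2 = {3, 8, 10, 12}  B3 = {3, 5, 8, 12}  B4 = {3, 5, 6, 8}  B5 = {3, 5, 6, 11}  B6 = {1, 5, 6, 11}  B7 = {1, 2, 6, 11}  B8 = {1, 2, 9, 11}  B9 = {1, 2, 7, 9}
Tree: B1–B2, B2–B3, B3–B4, B4–B5, B5–B6, B6–B7, B7–B8, B8–B9

Every bag has size at most 4, so the width is 4 − 1 = 3 and tw(G) ≤ 3. For the lower bound: the 4 vertex sets {4,10,12}, {8}, {3}, {1,5,6,11} are disjoint, each induces a connected subgraph, and every pair is joined by at least one edge of G. Contracting each set to a single vertex therefore yields K_{4} as a minor, and since treewidth is minor-monotone, tw(G) ≥ tw(K_{4}) = 3. The upper and lower bounds meet at 3, so that is the treewidth.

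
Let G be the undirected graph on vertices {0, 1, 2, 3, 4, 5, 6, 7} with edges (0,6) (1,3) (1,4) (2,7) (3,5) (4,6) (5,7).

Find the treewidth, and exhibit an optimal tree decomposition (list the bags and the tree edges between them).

Treewidth 1.
Bags: B1 = {2, 7}  B2 = {5, 7}  B3 = {3, 5}  B4 = {1, 3}  B5 = {1, 4}  B6 = {4, 6}  B7 = {0, 6}
Tree: B1–B2, B2–B3, B3–B4, B4–B5, B5–B6, B6–B7

Each bag holds 2 vertices, so the decomposition has width 1, which upper-bounds the treewidth. Any graph with an edge has treewidth ≥ 1, and G has the edge 2–7. Hence tw(G) = 1 exactly.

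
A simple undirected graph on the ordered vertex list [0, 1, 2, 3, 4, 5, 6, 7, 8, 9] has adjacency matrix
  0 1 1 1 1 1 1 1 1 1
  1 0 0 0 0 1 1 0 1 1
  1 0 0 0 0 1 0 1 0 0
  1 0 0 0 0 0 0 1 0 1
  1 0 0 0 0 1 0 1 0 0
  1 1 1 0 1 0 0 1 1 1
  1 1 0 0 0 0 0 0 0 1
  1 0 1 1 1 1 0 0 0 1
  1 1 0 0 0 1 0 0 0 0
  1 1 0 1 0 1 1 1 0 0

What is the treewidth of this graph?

3

A width-3 tree decomposition is:
Bags: B1 = {0, 3, 7, 9}  B2 = {0, 5, 7, 9}  B3 = {0, 2, 5, 7}  B4 = {0, 4, 5, 7}  B5 = {0, 1, 5, 9}  B6 = {0, 1, 6, 9}  B7 = {0, 1, 5, 8}
Tree: B1–B2, B2–B3, B2–B4, B2–B5, B5–B6, B5–B7
Every bag has size at most 4, so the width is 4 − 1 = 3 and tw(G) ≤ 3. On the other hand G contains the 4-clique {0, 3, 7, 9}. A clique must lie in a single bag of any decomposition, so no decomposition can have width below 3. The upper and lower bounds meet at 3, so that is the treewidth.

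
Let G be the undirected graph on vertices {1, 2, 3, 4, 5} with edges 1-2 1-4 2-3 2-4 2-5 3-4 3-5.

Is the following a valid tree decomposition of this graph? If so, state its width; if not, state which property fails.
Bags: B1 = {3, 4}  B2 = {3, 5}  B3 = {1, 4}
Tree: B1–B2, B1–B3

No — vertex 2 appears in no bag.

A tree decomposition must satisfy three properties: every vertex lies in some bag; for every edge, both endpoints lie together in some bag; and for every vertex, the bags containing it form a connected subtree. Here vertex 2 appears in no bag, so the decomposition is invalid.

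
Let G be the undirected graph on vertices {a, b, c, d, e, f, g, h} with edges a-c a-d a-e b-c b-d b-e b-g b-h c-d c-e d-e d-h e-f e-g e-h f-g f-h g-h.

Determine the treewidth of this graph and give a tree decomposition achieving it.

The largest bag has 4 vertices, giving width 3; this decomposition certifies tw(G) ≤ 3. Conversely, {b, d, e, h} is a clique of size 4, and the vertices of any clique must share a bag in every tree decomposition; so some bag has ≥ 4 vertices and tw(G) ≥ 3. Hence tw(G) = 3 exactly.

Treewidth 3.
Bags: B1 = {b, d, e, h}  B2 = {b, e, g, h}  B3 = {b, c, d, e}  B4 = {a, c, d, e}  B5 = {e, f, g, h}
Tree: B1–B2, B1–B3, B3–B4, B2–B5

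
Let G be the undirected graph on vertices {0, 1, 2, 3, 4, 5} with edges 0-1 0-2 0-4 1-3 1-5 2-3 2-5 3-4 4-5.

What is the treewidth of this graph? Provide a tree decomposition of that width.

Treewidth 3.
One such decomposition:
Bags: B1 = {0, 1, 2, 4}  B2 = {1, 2, 3, 4}  B3 = {1, 2, 4, 5}
Tree: B1–B2, B2–B3

Every bag has size at most 4, so the width is 4 − 1 = 3 and tw(G) ≤ 3. For the lower bound: the 4 vertex sets {0,2}, {1,3}, {4}, {5} are disjoint, each induces a connected subgraph, and every pair is joined by at least one edge of G. Contracting each set to a single vertex therefore yields K_{4} as a minor, and since treewidth is minor-monotone, tw(G) ≥ tw(K_{4}) = 3. Hence tw(G) = 3 exactly.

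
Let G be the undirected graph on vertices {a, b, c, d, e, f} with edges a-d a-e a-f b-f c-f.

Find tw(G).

1

A width-1 tree decomposition is:
Bags: B1 = {a, f}  B2 = {a, e}  B3 = {c, f}  B4 = {b, f}  B5 = {a, d}
Tree: B1–B2, B1–B3, B3–B4, B1–B5
The largest bag has 2 vertices, giving width 1; this decomposition certifies tw(G) ≤ 1. Any graph with an edge has treewidth ≥ 1, and G has the edge f–a. Combining the bounds, tw(G) = 1.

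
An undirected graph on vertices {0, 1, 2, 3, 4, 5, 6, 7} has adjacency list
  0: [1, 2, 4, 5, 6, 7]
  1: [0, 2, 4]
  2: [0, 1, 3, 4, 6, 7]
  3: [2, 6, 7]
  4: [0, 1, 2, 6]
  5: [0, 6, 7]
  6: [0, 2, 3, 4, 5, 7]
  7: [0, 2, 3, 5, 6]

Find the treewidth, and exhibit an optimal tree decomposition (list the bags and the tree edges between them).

Each bag holds 4 vertices, so the decomposition has width 3, which upper-bounds the treewidth. Conversely, {0, 1, 2, 4} is a clique of size 4, and the vertices of any clique must share a bag in every tree decomposition; so some bag has ≥ 4 vertices and tw(G) ≥ 3. Hence tw(G) = 3 exactly.

Treewidth 3.
Bags: B1 = {0, 2, 6, 7}  B2 = {0, 2, 4, 6}  B3 = {0, 5, 6, 7}  B4 = {2, 3, 6, 7}  B5 = {0, 1, 2, 4}
Tree: B1–B2, B1–B3, B1–B4, B2–B5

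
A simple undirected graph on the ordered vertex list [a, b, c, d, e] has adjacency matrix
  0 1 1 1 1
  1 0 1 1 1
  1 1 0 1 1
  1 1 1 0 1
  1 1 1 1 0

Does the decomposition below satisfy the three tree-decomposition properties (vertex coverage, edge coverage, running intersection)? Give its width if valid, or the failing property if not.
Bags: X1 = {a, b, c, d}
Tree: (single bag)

A tree decomposition must satisfy three properties: every vertex lies in some bag; for every edge, both endpoints lie together in some bag; and for every vertex, the bags containing it form a connected subtree. Here vertex e appears in no bag, so the decomposition is invalid.

No — vertex e appears in no bag.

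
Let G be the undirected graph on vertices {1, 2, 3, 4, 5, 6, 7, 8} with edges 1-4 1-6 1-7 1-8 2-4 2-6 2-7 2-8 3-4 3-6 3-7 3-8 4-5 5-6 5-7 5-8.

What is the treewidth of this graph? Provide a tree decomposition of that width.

Treewidth 4.
One optimal decomposition is:
Bags: B1 = {1, 2, 3, 5, 8}  B2 = {1, 2, 3, 4, 5}  B3 = {1, 2, 3, 5, 7}  B4 = {1, 2, 3, 5, 6}
Tree: B1–B2, B2–B3, B3–B4

Every bag has size at most 5, so the width is 5 − 1 = 4 and tw(G) ≤ 4. For the lower bound: the 5 vertex sets {2,8}, {3,4}, {1,7}, {5}, {6} are disjoint, each induces a connected subgraph, and every pair is joined by at least one edge of G. Contracting each set to a single vertex therefore yields K_{5} as a minor, and since treewidth is minor-monotone, tw(G) ≥ tw(K_{5}) = 4. Combining the bounds, tw(G) = 4.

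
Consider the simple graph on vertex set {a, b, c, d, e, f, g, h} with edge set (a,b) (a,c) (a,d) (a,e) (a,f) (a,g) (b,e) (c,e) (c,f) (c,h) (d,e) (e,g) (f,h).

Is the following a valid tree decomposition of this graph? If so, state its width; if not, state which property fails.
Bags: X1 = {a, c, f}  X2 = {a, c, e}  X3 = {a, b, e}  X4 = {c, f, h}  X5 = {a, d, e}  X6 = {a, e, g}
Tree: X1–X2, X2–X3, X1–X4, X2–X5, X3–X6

Vertex coverage: the bags together contain {a, b, c, d, e, f, g, h}, the full vertex set. Edge coverage: each edge of G has both endpoints in at least one bag. Running intersection: for every vertex, the bags containing it form a connected subtree. All three properties hold, so this is a valid tree decomposition of width max|bag| − 1 = 2, and hence tw(G) ≤ 2.

Yes; width 2.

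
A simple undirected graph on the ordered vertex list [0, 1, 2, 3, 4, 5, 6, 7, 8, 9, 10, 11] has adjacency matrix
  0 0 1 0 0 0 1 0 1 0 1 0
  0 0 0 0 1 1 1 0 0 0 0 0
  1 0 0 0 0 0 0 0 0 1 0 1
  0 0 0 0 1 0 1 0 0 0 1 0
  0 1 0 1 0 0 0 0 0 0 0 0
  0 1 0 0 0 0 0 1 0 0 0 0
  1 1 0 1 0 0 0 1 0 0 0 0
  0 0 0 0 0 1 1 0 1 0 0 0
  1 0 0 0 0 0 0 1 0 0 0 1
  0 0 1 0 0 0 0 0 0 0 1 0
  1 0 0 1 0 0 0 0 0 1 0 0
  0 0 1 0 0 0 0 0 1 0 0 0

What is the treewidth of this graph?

3

A width-3 tree decomposition is:
Bags: B1 = {1, 4, 5, 7}  B2 = {1, 4, 6, 7}  B3 = {3, 4, 6, 7}  B4 = {3, 6, 7, 8}  B5 = {0, 3, 6, 8}  B6 = {0, 3, 8, 10}  B7 = {0, 8, 10, 11}  B8 = {0, 2, 10, 11}  B9 = {2, 9, 10, 11}
Tree: B1–B2, B2–B3, B3–B4, B4–B5, B5–B6, B6–B7, B7–B8, B8–B9
Each bag holds 4 vertices, so the decomposition has width 3, which upper-bounds the treewidth. For the lower bound: the 4 vertex sets {1,4,5}, {7}, {6}, {0,3,8,10} are disjoint, each induces a connected subgraph, and every pair is joined by at least one edge of G. Contracting each set to a single vertex therefore yields K_{4} as a minor, and since treewidth is minor-monotone, tw(G) ≥ tw(K_{4}) = 3. The upper and lower bounds meet at 3, so that is the treewidth.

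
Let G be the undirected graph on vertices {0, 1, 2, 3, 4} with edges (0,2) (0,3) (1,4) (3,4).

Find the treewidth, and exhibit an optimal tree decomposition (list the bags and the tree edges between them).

The largest bag has 2 vertices, giving width 1; this decomposition certifies tw(G) ≤ 1. Since G has at least one edge (e.g. 1–4), it is not an edgeless graph, so tw(G) ≥ 1. Combining the bounds, tw(G) = 1.

Treewidth 1.
One such decomposition:
Bags: B1 = {1, 4}  B2 = {3, 4}  B3 = {0, 3}  B4 = {0, 2}
Tree: B1–B2, B2–B3, B3–B4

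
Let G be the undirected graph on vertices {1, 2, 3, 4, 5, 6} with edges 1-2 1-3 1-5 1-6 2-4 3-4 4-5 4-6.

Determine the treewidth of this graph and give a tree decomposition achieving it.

Every bag has size at most 3, so the width is 3 − 1 = 2 and tw(G) ≤ 2. The edges 1–2–4–5–1 form a cycle, so G is not a tree and its treewidth is at least 2. Combining the bounds, tw(G) = 2.

Treewidth 2.
One such decomposition:
Bags: B1 = {1, 2, 4}  B2 = {1, 4, 5}  B3 = {1, 4, 6}  B4 = {1, 3, 4}
Tree: B1–B2, B2–B3, B3–B4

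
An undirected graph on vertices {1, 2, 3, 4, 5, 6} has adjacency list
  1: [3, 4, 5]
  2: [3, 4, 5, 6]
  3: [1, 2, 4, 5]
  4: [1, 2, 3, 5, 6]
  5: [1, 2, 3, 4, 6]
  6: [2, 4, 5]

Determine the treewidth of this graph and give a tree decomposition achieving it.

Each bag holds 4 vertices, so the decomposition has width 3, which upper-bounds the treewidth. For the lower bound, the 4 vertices {1, 3, 4, 5} are pairwise adjacent, and any tree decomposition puts a clique entirely inside one bag — forcing width ≥ 3. Therefore the treewidth is 3.

Treewidth 3.
One optimal decomposition is:
Bags: B1 = {2, 3, 4, 5}  B2 = {1, 3, 4, 5}  B3 = {2, 4, 5, 6}
Tree: B1–B2, B1–B3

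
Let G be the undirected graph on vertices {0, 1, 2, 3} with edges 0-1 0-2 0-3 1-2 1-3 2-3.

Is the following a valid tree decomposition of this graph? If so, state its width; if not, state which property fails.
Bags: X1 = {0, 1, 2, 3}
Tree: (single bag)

Every vertex of G appears in some bag (union = {0, 1, 2, 3}); every edge is covered by a bag; and for each vertex v the set of bags containing v is connected in the bag tree. The decomposition is therefore valid. The largest bag has 4 vertices, so the width is 3.

Yes; width 3.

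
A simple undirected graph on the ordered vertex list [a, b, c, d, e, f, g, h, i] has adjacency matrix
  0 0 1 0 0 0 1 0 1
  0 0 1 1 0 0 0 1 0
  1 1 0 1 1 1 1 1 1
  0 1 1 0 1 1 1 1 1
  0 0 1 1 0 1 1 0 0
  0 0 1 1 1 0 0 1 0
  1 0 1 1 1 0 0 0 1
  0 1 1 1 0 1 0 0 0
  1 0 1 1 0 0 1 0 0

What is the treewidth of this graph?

A width-3 tree decomposition is:
Bags: B1 = {c, d, e, f}  B2 = {c, d, e, g}  B3 = {c, d, g, i}  B4 = {a, c, g, i}  B5 = {c, d, f, h}  B6 = {b, c, d, h}
Tree: B1–B2, B2–B3, B3–B4, B1–B5, B5–B6
Each bag holds 4 vertices, so the decomposition has width 3, which upper-bounds the treewidth. On the other hand G contains the 4-clique {c, d, e, g}. A clique must lie in a single bag of any decomposition, so no decomposition can have width below 3. Therefore the treewidth is 3.

3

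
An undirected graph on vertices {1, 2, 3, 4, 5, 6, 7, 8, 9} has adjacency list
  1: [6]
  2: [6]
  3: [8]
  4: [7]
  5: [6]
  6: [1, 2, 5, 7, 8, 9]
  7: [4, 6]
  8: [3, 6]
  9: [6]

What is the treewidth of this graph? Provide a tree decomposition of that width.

Every bag has size at most 2, so the width is 2 − 1 = 1 and tw(G) ≤ 1. Since G has at least one edge (e.g. 2–6), it is not an edgeless graph, so tw(G) ≥ 1. The upper and lower bounds meet at 1, so that is the treewidth.

Treewidth 1.
Bags: B1 = {2, 6}  B2 = {6, 8}  B3 = {6, 7}  B4 = {6, 9}  B5 = {1, 6}  B6 = {4, 7}  B7 = {3, 8}  B8 = {5, 6}
Tree: B1–B2, B1–B3, B1–B4, B1–B5, B3–B6, B2–B7, B1–B8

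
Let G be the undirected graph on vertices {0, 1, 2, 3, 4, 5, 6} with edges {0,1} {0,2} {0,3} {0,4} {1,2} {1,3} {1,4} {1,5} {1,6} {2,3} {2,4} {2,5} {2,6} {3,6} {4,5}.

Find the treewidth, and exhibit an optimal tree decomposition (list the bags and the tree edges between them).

Treewidth 3.
Bags: B1 = {1, 2, 4, 5}  B2 = {0, 1, 2, 4}  B3 = {0, 1, 2, 3}  B4 = {1, 2, 3, 6}
Tree: B1–B2, B2–B3, B3–B4

Every bag has size at most 4, so the width is 4 − 1 = 3 and tw(G) ≤ 3. For the lower bound, the 4 vertices {0, 1, 2, 3} are pairwise adjacent, and any tree decomposition puts a clique entirely inside one bag — forcing width ≥ 3. Therefore the treewidth is 3.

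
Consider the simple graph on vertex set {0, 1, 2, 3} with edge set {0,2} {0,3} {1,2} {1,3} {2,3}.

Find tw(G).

2

A width-2 tree decomposition is:
Bags: B1 = {0, 2, 3}  B2 = {1, 2, 3}
Tree: B1–B2
Every bag has size at most 3, so the width is 3 − 1 = 2 and tw(G) ≤ 2. Conversely, {0, 2, 3} is a clique of size 3, and the vertices of any clique must share a bag in every tree decomposition; so some bag has ≥ 3 vertices and tw(G) ≥ 2. Therefore the treewidth is 2.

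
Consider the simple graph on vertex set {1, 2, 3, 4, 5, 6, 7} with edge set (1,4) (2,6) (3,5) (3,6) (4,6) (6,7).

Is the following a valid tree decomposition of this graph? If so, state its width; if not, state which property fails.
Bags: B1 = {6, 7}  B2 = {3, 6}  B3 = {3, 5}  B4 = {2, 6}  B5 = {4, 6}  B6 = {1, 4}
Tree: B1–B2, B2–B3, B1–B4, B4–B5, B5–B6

Yes; width 1.

Vertex coverage: the bags together contain {1, 2, 3, 4, 5, 6, 7}, the full vertex set. Edge coverage: each edge of G has both endpoints in at least one bag. Running intersection: for every vertex, the bags containing it form a connected subtree. All three properties hold, so this is a valid tree decomposition of width max|bag| − 1 = 1, and hence tw(G) ≤ 1.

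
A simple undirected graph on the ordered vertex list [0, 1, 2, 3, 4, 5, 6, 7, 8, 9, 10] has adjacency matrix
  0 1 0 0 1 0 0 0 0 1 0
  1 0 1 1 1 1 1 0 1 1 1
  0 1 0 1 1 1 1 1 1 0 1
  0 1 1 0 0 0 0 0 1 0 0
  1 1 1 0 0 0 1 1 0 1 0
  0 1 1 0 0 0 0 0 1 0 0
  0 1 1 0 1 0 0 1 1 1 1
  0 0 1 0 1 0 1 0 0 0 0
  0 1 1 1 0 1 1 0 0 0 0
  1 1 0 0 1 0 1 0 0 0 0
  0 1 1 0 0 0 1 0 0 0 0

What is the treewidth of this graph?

3

A width-3 tree decomposition is:
Bags: B1 = {1, 4, 6, 9}  B2 = {1, 2, 4, 6}  B3 = {1, 2, 6, 10}  B4 = {1, 2, 6, 8}  B5 = {0, 1, 4, 9}  B6 = {1, 2, 3, 8}  B7 = {1, 2, 5, 8}  B8 = {2, 4, 6, 7}
Tree: B1–B2, B2–B3, B2–B4, B1–B5, B4–B6, B4–B7, B2–B8
Each bag holds 4 vertices, so the decomposition has width 3, which upper-bounds the treewidth. Conversely, {0, 1, 4, 9} is a clique of size 4, and the vertices of any clique must share a bag in every tree decomposition; so some bag has ≥ 4 vertices and tw(G) ≥ 3. The upper and lower bounds meet at 3, so that is the treewidth.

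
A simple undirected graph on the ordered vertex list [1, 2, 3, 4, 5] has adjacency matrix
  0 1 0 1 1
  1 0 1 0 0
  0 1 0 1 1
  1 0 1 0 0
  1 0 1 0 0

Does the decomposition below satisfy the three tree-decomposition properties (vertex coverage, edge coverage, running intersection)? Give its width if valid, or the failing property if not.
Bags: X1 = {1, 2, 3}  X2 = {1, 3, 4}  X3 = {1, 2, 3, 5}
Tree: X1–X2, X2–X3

A tree decomposition must satisfy three properties: every vertex lies in some bag; for every edge, both endpoints lie together in some bag; and for every vertex, the bags containing it form a connected subtree. Here bags containing vertex 2 are not connected in the tree, so the decomposition is invalid.

No — bags containing vertex 2 are not connected in the tree.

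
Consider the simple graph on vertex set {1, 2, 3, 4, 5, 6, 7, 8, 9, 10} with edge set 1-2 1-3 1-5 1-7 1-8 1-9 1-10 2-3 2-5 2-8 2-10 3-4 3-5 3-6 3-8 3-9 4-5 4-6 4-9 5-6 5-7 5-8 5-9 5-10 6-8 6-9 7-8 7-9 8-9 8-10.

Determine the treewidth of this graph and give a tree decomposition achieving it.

Treewidth 4.
One such decomposition:
Bags: B1 = {1, 2, 5, 8, 10}  B2 = {1, 2, 3, 5, 8}  B3 = {1, 3, 5, 8, 9}  B4 = {3, 5, 6, 8, 9}  B5 = {3, 4, 5, 6, 9}  B6 = {1, 5, 7, 8, 9}
Tree: B1–B2, B2–B3, B3–B4, B4–B5, B3–B6

Each bag holds 5 vertices, so the decomposition has width 4, which upper-bounds the treewidth. Conversely, {1, 3, 5, 8, 9} is a clique of size 5, and the vertices of any clique must share a bag in every tree decomposition; so some bag has ≥ 5 vertices and tw(G) ≥ 4. Hence tw(G) = 4 exactly.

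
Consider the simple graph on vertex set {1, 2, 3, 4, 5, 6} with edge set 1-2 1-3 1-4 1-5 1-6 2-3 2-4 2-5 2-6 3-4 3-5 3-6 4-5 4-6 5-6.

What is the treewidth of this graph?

5

A width-5 tree decomposition is:
Bags: B1 = {1, 2, 3, 4, 5, 6}
Tree: (single bag)
A single bag containing all 6 vertices is trivially a valid decomposition of width 5. On the other hand G contains the 6-clique {1, 2, 3, 4, 5, 6}. A clique must lie in a single bag of any decomposition, so no decomposition can have width below 5. Hence tw(G) = 5 exactly.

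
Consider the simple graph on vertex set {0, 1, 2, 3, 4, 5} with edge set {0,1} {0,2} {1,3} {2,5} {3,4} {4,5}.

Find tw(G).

A width-2 tree decomposition is:
Bags: B1 = {1, 3, 4}  B2 = {1, 4, 5}  B3 = {1, 2, 5}  B4 = {0, 1, 2}
Tree: B1–B2, B2–B3, B3–B4
Each bag holds 3 vertices, so the decomposition has width 2, which upper-bounds the treewidth. The edges 1–3–4–5–2–0–1 form a cycle, so G is not a tree and its treewidth is at least 2. The upper and lower bounds meet at 2, so that is the treewidth.

2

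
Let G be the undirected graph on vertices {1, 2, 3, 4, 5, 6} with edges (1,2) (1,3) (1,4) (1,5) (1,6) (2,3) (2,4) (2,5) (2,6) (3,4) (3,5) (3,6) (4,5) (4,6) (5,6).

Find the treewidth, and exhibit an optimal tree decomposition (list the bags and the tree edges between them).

With just one bag of size 6, the width is 6 − 1 = 5, so tw(G) ≤ 5. For the lower bound, the 6 vertices {1, 2, 3, 4, 5, 6} are pairwise adjacent, and any tree decomposition puts a clique entirely inside one bag — forcing width ≥ 5. Therefore the treewidth is 5.

Treewidth 5.
Bags: B1 = {1, 2, 3, 4, 5, 6}
Tree: (single bag)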